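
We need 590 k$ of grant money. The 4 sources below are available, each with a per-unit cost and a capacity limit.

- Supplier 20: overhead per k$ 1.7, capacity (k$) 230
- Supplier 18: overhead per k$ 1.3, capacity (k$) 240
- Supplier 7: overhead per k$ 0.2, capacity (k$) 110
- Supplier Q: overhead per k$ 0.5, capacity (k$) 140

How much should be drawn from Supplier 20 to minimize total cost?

100

Use sources in increasing cost order.
Take 110 from Supplier 7 at 0.2 — need 480 more.
Take 140 from Supplier Q at 0.5 — need 340 more.
Supplier 18 (1.3): use full 240 — 100 k$ to go.
Supplier 20 (1.7): take the remaining 100 — done.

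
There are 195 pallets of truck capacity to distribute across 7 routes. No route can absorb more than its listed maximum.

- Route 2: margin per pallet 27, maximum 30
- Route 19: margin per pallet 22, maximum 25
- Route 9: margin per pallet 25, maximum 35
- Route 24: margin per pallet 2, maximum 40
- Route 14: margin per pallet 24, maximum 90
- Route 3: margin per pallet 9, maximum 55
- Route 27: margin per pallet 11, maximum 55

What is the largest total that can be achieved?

Rank by margin per pallet: Route 2 27 > Route 9 25 > Route 14 24 > Route 19 22 > Route 27 11 > Route 3 9 > Route 24 2.
Give Route 2 30 to hit its cap of 30 ; 165 left.
Give Route 9 35 to hit its cap of 35 ; 130 left.
Route 14: +90 to 90 (cap) ; 40 left.
Route 19 takes 25 to reach its cap of 25 ; 15 left.
Route 27: +15 (room for 55) → 15. Pool exhausted.
Total = 27×30 + 22×25 + 25×35 + 24×90 + 11×15 = 4560.

4560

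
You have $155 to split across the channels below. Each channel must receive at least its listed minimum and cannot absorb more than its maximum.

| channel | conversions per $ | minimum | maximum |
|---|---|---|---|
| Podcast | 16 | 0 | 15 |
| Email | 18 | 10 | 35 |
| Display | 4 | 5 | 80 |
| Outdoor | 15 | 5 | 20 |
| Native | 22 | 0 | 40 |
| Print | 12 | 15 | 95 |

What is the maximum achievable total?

2550

Meeting every minimum uses 0+10+5+5+0+15 = 35 $, leaving 120.
Rank by conversions per $: Native 22 > Email 18 > Podcast 16 > Outdoor 15 > Print 12 > Display 4.
Give Native 40 more to hit its cap of 40 — 80 left.
Email: +25 to 35 (cap) — 55 left.
Podcast: +15 to 15 (cap) — 40 left.
Outdoor takes 15 more to reach its cap of 20 — 25 left.
Only 25 left; Print takes them to reach 40.
Total = 16×15 + 18×35 + 4×5 + 15×20 + 22×40 + 12×40 = 2550.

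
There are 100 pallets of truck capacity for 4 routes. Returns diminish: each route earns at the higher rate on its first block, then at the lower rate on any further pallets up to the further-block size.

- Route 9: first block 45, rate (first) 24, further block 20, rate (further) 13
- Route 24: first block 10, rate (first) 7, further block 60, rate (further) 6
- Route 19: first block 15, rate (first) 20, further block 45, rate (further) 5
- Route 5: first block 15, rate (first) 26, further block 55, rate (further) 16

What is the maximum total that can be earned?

2170

Order all 8 blocks by rate: Route 5/tier1 26 > Route 9/tier1 24 > Route 19/tier1 20 > Route 5/tier2 16 > Route 9/tier2 13 > Route 24/tier1 7 > Route 24/tier2 6 > Route 19/tier2 5.
Route 5 tier1 at 26: fill all 15 — 85 left.
Route 9 tier1 at 24: fill all 45 — 40 left.
Route 19/tier1 (20): +15 — 25 left.
Route 5/tier2: +25 of 55 at 16; pool empty.
Total = 26×15 + 24×45 + 20×15 + 16×25 = 2170.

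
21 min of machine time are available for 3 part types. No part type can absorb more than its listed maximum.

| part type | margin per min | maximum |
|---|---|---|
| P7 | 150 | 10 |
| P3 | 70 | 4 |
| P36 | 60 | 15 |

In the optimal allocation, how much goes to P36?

Rank by margin per min: P7 150 > P3 70 > P36 60.
Give P7 10 to hit its cap of 10 ; 11 left.
P3 takes 4 to reach its cap of 4 ; 7 left.
Only 7 left; P36 takes them to reach 7.

7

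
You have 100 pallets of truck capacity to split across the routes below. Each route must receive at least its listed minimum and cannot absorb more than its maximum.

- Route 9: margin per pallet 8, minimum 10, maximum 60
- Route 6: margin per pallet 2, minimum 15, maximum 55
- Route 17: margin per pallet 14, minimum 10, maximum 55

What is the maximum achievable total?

1040

Meeting every minimum uses 10+15+10 = 35 pallets, leaving 65.
Order the routes by margin per pallet: Route 17 14 > Route 9 8 > Route 6 2.
Route 17 takes 45 more to reach its cap of 55 ; 20 left.
Route 9: +20 (room for 50) → 30. Pool exhausted.
Total = 8×30 + 2×15 + 14×55 = 1040.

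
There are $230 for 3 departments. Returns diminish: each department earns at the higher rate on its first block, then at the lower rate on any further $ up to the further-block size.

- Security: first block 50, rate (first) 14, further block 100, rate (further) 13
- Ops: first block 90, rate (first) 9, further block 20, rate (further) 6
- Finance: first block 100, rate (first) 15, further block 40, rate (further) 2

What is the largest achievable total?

3240

Order all 6 blocks by rate: Finance/first 15 > Security/first 14 > Security/second 13 > Ops/first 9 > Ops/second 6 > Finance/second 2.
Finance first at 15: fill all 100 ; 130 left.
Fill Security first block (50 at 14) ; 80 left.
Security/second: +80 of 100 at 13; pool empty.
Total = 15×100 + 14×50 + 13×80 = 3240.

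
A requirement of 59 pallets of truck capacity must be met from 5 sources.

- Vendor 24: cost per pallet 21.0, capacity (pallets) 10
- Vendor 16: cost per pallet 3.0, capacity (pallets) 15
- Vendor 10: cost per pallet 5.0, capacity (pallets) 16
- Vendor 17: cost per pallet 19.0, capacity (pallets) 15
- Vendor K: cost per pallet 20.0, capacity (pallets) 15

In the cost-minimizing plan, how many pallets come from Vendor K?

Cheapest first:
Vendor 16 at 3.0: take all 15 pallets ; 44 still needed.
Vendor 10 at 5.0: take all 16 pallets ; 28 still needed.
Vendor 17 (19.0): use full 15 ; 13 pallets to go.
Vendor K (20.0): take the remaining 13 ; done.
Vendor 24: unused.

13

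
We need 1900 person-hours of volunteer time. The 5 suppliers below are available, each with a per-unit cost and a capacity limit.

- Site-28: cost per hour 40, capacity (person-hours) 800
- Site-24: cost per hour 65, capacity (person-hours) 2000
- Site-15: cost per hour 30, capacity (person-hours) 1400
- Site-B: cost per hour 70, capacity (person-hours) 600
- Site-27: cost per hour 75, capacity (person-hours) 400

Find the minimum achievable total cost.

Use suppliers in increasing cost order.
Site-15 (30): use full 1400 → 500 person-hours to go.
Site-28 (40): take the remaining 500 → done.
Site-24, Site-B, Site-27: unused.
Cost = 1400×30 + 500×40 = 62000.

62000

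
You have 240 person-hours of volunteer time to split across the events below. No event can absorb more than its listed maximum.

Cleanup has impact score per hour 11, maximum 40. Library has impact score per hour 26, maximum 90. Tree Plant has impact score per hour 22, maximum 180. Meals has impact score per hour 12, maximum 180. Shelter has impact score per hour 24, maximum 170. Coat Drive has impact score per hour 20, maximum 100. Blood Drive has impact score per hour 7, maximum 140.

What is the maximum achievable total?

5940

Highest impact score per hour first: Library 26 > Shelter 24 > Tree Plant 22 > Coat Drive 20 > Meals 12 > Cleanup 11 > Blood Drive 7.
Give Library 90 to hit its cap of 90 ; 150 left.
Shelter: +150 (room for 170) → 150. Pool exhausted.
Total = 26×90 + 24×150 = 5940.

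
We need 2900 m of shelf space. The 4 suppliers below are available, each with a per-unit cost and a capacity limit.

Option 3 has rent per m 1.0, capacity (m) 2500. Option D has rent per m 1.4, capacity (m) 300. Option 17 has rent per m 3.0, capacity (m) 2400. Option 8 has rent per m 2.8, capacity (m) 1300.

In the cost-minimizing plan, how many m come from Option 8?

100

Fill from the cheapest supplier first.
Option 3 at 1.0: take all 2500 m → 400 still needed.
Take 300 from Option D at 1.4 → need 100 more.
Option 8 at 2.8: take 100 of its 1300 → requirement met.
Option 17: unused.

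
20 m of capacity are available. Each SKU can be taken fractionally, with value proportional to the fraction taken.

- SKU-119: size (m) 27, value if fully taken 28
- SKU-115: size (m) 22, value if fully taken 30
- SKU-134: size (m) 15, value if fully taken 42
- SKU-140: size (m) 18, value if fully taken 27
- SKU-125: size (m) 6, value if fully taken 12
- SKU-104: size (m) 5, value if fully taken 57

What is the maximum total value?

99

Sort by value density: SKU-104 57/5≈11.4, SKU-134 42/15≈2.8, SKU-125 12/6≈2, SKU-140 27/18≈1.5, SKU-115 30/22≈1.36, SKU-119 28/27≈1.04.
All 5 m of SKU-104 fit (value 57) ; 15 remain.
Take all of SKU-134 (15 m, value 42) ; 0 m left.
Total value = 99.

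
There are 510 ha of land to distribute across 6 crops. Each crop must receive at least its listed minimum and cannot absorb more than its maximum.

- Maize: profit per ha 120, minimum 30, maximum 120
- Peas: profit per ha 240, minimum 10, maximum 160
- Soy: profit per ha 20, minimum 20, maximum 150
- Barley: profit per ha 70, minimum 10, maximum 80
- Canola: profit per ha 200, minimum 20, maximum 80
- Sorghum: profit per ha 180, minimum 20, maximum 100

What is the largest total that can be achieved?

89300

Meeting every minimum uses 30+10+20+10+20+20 = 110 ha, leaving 400.
Order the crops by profit per ha: Peas 240 > Canola 200 > Sorghum 180 > Maize 120 > Barley 70 > Soy 20.
Give Peas 150 more to hit its cap of 160 → 250 left.
Canola: +60 to 80 (cap) → 190 left.
Sorghum takes 80 more to reach its cap of 100 → 110 left.
Maize: +90 to 120 (cap) → 20 left.
Barley: +20 (room for 70) → 30. Pool exhausted.
Total = 120×120 + 240×160 + 20×20 + 70×30 + 200×80 + 180×100 = 89300.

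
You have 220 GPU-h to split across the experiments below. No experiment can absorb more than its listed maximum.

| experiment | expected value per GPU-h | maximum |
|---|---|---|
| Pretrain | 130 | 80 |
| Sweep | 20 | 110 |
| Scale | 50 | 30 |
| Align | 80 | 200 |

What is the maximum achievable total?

Highest expected value per GPU-h first: Pretrain 130 > Align 80 > Scale 50 > Sweep 20.
Pretrain takes 80 to reach its cap of 80 → 140 left.
Align has room for 200 but only 140 remain, so it gets 140.
Total = 130×80 + 80×140 = 21600.

21600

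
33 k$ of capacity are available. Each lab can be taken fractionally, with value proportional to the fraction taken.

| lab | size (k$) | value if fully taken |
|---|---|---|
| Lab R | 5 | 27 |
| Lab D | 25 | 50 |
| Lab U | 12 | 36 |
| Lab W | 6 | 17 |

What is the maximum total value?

100

Sort by value density: Lab R 27/5≈5.4, Lab U 36/12≈3, Lab W 17/6≈2.83, Lab D 50/25≈2.
All 5 k$ of Lab R fit (value 27) — 28 remain.
Lab U: take in full, 12 k$ for value 36 — 16 left.
Lab W: take in full, 6 k$ for value 17 — 10 left.
Only 10 k$ remain; take 10/25 of Lab D for value 50×10/25 = 20.
Total value = 100.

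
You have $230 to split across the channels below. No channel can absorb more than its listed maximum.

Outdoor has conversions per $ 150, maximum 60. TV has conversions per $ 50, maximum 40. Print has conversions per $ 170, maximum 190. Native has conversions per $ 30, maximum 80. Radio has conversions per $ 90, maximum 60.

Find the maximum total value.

Order the channels by conversions per $: Print 170 > Outdoor 150 > Radio 90 > TV 50 > Native 30.
Give Print 190 to hit its cap of 190 → 40 left.
Outdoor has room for 60 but only 40 remain, so it gets 40.
Total = 150×40 + 170×190 = 38300.

38300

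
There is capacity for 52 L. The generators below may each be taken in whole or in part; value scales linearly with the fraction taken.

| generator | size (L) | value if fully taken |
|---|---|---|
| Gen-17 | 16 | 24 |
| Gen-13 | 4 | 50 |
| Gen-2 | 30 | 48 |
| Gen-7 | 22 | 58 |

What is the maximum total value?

Sort by value density: Gen-13 50/4≈12.5, Gen-7 58/22≈2.64, Gen-2 48/30≈1.6, Gen-17 24/16≈1.5.
Gen-13: take in full, 4 L for value 50 ; 48 left.
Gen-7: take in full, 22 L for value 58 ; 26 left.
Only 26 L remain; take 26/30 of Gen-2 for value 48×26/30 = 41.6.
Total value = 149.6.

149.6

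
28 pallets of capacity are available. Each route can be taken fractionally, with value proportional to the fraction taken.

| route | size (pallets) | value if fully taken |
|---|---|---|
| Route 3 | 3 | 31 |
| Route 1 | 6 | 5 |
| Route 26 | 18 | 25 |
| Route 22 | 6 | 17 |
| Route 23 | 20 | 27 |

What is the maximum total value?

Best value per unit of size first: Route 3 31/3≈10.3, Route 22 17/6≈2.83, Route 26 25/18≈1.39, Route 23 27/20≈1.35, Route 1 5/6≈0.833.
All 3 pallets of Route 3 fit (value 31) ; 25 remain.
Route 22: take in full, 6 pallets for value 17 ; 19 left.
All 18 pallets of Route 26 fit (value 25) ; 1 remain.
1 pallets left: a 1/20 share of Route 23 gives 27×1/20 = 1.35.
Total value = 74.35.

74.35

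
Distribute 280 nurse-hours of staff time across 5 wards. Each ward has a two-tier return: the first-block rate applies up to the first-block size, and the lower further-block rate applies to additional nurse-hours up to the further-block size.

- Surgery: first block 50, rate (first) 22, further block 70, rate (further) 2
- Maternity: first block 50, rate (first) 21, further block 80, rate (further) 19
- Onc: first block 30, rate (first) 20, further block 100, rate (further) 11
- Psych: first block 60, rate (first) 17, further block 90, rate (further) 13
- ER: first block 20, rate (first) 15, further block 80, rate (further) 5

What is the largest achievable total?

5440

Rank every tier by rate: Surgery/tier1 22 > Maternity/tier1 21 > Onc/tier1 20 > Maternity/tier2 19 > Psych/tier1 17 > ER/tier1 15 > Psych/tier2 13 > Onc/tier2 11 > ER/tier2 5 > Surgery/tier2 2.
Fill Surgery tier1 block (50 at 22) → 230 left.
Maternity tier1 at 21: fill all 50 → 180 left.
Onc/tier1 (20): +30 → 150 left.
Maternity tier2 at 19: fill all 80 → 70 left.
Psych tier1 at 17: fill all 60 → 10 left.
ER/tier1: +10 of 20 at 15; pool empty.
Total = 22×50 + 21×50 + 20×30 + 19×80 + 17×60 + 15×10 = 5440.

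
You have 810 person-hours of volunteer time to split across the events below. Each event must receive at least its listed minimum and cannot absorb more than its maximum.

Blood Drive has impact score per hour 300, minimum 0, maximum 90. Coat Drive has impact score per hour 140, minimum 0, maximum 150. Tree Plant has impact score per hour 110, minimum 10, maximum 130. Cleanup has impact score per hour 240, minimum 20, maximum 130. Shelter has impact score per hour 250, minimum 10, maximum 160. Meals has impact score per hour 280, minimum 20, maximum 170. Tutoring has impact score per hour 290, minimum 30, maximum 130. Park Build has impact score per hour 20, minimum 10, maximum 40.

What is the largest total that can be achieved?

200200

Meeting every minimum uses 0+0+10+20+10+20+30+10 = 100 person-hours, leaving 710.
Rank by impact score per hour: Blood Drive 300 > Tutoring 290 > Meals 280 > Shelter 250 > Cleanup 240 > Coat Drive 140 > Tree Plant 110 > Park Build 20.
Give Blood Drive 90 more to hit its cap of 90 — 620 left.
Give Tutoring 100 more to hit its cap of 130 — 520 left.
Meals takes 150 more to reach its cap of 170 — 370 left.
Shelter takes 150 more to reach its cap of 160 — 220 left.
Cleanup takes 110 more to reach its cap of 130 — 110 left.
Coat Drive: +110 (room for 150) → 110. Pool exhausted.
Total = 300×90 + 140×110 + 110×10 + 240×130 + 250×160 + 280×170 + 290×130 + 20×10 = 200200.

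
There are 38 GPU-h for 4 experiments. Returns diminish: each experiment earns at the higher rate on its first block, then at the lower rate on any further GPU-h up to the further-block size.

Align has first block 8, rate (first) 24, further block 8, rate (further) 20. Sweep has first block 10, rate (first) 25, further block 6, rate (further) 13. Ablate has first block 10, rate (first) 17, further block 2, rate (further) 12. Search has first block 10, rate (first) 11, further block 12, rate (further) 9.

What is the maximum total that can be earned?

798

Order all 8 blocks by rate: Sweep/tier1 25 > Align/tier1 24 > Align/tier2 20 > Ablate/tier1 17 > Sweep/tier2 13 > Ablate/tier2 12 > Search/tier1 11 > Search/tier2 9.
Sweep tier1 at 25: fill all 10 — 28 left.
Align/tier1 (24): +8 — 20 left.
Align tier2 at 20: fill all 8 — 12 left.
Fill Ablate tier1 block (10 at 17) — 2 left.
2 remain; put them into Sweep tier2 at 13.
Total = 25×10 + 24×8 + 20×8 + 17×10 + 13×2 = 798.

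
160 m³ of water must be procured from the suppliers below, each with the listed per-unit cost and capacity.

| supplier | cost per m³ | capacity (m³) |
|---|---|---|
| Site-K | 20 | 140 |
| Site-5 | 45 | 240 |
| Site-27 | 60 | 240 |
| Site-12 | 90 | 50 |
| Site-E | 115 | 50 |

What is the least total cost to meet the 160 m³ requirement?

Fill from the cheapest supplier first.
Site-K at 20: take all 140 m³ ; 20 still needed.
Site-5 (45): take the remaining 20 ; done.
Site-27, Site-12, Site-E: unused.
Cost = 140×20 + 20×45 = 3700.

3700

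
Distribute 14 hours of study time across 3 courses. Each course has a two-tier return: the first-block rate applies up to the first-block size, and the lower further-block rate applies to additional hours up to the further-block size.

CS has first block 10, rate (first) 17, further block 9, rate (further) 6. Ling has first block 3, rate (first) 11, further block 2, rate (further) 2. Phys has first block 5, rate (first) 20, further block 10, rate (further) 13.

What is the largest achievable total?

Order all 6 blocks by rate: Phys/tier1 20 > CS/tier1 17 > Phys/tier2 13 > Ling/tier1 11 > CS/tier2 6 > Ling/tier2 2.
Phys tier1 at 20: fill all 5 ; 9 left.
9 remain; put them into CS tier1 at 17.
Total = 20×5 + 17×9 = 253.

253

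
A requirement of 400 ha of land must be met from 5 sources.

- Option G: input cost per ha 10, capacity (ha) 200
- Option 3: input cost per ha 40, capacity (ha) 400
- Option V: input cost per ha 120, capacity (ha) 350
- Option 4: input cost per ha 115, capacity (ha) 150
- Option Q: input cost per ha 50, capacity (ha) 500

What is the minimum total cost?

Use sources in increasing cost order.
Option G at 10: take all 200 ha — 200 still needed.
Take 200 from Option 3 at 40 to finish.
Option Q, Option 4, Option V: unused.
Cost = 200×10 + 200×40 = 10000.

10000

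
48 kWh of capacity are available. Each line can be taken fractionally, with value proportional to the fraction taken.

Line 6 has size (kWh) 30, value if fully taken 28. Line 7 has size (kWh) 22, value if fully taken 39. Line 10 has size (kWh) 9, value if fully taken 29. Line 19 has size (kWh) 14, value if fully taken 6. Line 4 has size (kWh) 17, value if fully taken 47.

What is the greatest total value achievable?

115

Rank by value-to-size ratio: Line 10 29/9≈3.22, Line 4 47/17≈2.76, Line 7 39/22≈1.77, Line 6 28/30≈0.933, Line 19 6/14≈0.429.
Take all of Line 10 (9 kWh, value 29) ; 39 kWh left.
Take all of Line 4 (17 kWh, value 47) ; 22 kWh left.
Line 7: take in full, 22 kWh for value 39 ; 0 left.
Total value = 115.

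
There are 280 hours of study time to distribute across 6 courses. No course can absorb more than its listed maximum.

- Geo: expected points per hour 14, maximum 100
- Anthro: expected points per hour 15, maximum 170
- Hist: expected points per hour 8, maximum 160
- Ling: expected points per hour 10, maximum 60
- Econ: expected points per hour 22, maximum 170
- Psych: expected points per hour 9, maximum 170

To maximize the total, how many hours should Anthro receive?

Highest expected points per hour first: Econ 22 > Anthro 15 > Geo 14 > Ling 10 > Psych 9 > Hist 8.
Econ: +170 to 170 (cap) ; 110 left.
Only 110 left; Anthro takes them to reach 110.

110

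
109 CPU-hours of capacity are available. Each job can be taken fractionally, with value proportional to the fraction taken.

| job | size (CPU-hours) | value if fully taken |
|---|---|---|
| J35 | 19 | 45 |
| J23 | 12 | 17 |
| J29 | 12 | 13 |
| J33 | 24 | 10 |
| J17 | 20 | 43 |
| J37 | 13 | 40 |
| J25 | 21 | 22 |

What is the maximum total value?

Best value per unit of size first: J37 40/13≈3.08, J35 45/19≈2.37, J17 43/20≈2.15, J23 17/12≈1.42, J29 13/12≈1.08, J25 22/21≈1.05, J33 10/24≈0.417.
All 13 CPU-hours of J37 fit (value 40) ; 96 remain.
Take all of J35 (19 CPU-hours, value 45) ; 77 CPU-hours left.
All 20 CPU-hours of J17 fit (value 43) ; 57 remain.
All 12 CPU-hours of J23 fit (value 17) ; 45 remain.
Take all of J29 (12 CPU-hours, value 13) ; 33 CPU-hours left.
Take all of J25 (21 CPU-hours, value 22) ; 12 CPU-hours left.
Only 12 CPU-hours remain; take 12/24 of J33 for value 10×12/24 = 5.
Total value = 185.

185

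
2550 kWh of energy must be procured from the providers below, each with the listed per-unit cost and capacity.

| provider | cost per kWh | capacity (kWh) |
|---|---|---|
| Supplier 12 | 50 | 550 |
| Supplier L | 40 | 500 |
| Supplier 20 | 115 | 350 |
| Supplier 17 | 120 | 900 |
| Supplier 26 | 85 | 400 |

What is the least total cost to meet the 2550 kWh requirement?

Use providers in increasing cost order.
Supplier L (40): use full 500 ; 2050 kWh to go.
Supplier 12 (50): use full 550 ; 1500 kWh to go.
Take 400 from Supplier 26 at 85 ; need 1100 more.
Supplier 20 (115): use full 350 ; 750 kWh to go.
Take 750 from Supplier 17 at 120 to finish.
Cost = 500×40 + 550×50 + 400×85 + 350×115 + 750×120 = 211750.

211750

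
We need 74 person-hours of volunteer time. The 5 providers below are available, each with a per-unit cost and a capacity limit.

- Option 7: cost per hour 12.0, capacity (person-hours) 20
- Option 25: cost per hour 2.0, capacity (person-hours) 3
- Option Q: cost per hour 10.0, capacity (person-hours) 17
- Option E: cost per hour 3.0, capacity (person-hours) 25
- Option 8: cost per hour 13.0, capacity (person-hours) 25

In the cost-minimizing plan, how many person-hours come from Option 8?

9

Use providers in increasing cost order.
Option 25 at 2.0: take all 3 person-hours — 71 still needed.
Take 25 from Option E at 3.0 — need 46 more.
Option Q at 10.0: take all 17 person-hours — 29 still needed.
Option 7 (12.0): use full 20 — 9 person-hours to go.
Take 9 from Option 8 at 13.0 to finish.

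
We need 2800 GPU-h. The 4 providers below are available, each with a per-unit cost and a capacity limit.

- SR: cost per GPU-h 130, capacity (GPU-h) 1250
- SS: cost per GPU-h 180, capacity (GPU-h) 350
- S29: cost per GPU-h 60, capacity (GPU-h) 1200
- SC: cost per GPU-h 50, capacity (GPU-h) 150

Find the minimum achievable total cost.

Use providers in increasing cost order.
Take 150 from SC at 50 — need 2650 more.
S29 at 60: take all 1200 GPU-h — 1450 still needed.
SR (130): use full 1250 — 200 GPU-h to go.
SS (180): take the remaining 200 — done.
Cost = 150×50 + 1200×60 + 1250×130 + 200×180 = 278000.

278000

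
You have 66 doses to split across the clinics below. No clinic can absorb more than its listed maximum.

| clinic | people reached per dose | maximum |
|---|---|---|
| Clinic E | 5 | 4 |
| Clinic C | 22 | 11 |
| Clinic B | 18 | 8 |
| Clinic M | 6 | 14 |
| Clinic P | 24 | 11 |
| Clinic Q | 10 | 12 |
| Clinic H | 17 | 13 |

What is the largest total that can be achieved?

Rank by people reached per dose: Clinic P 24 > Clinic C 22 > Clinic B 18 > Clinic H 17 > Clinic Q 10 > Clinic M 6 > Clinic E 5.
Clinic P takes 11 to reach its cap of 11 → 55 left.
Clinic C takes 11 to reach its cap of 11 → 44 left.
Clinic B: +8 to 8 (cap) → 36 left.
Clinic H: +13 to 13 (cap) → 23 left.
Clinic Q: +12 to 12 (cap) → 11 left.
Clinic M: +11 (room for 14) → 11. Pool exhausted.
Total = 22×11 + 18×8 + 6×11 + 24×11 + 10×12 + 17×13 = 1057.

1057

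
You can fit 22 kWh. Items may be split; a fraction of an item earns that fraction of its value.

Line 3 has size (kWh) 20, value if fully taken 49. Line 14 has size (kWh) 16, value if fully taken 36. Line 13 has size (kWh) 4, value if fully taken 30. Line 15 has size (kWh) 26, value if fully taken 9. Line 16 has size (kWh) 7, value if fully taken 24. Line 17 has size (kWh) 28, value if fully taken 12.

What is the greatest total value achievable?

Rank by value-to-size ratio: Line 13 30/4≈7.5, Line 16 24/7≈3.43, Line 3 49/20≈2.45, Line 14 36/16≈2.25, Line 17 12/28≈0.429, Line 15 9/26≈0.346.
All 4 kWh of Line 13 fit (value 30) — 18 remain.
Line 16: take in full, 7 kWh for value 24 — 11 left.
11 kWh left: a 11/20 share of Line 3 gives 49×11/20 = 26.95.
Total value = 80.95.

80.95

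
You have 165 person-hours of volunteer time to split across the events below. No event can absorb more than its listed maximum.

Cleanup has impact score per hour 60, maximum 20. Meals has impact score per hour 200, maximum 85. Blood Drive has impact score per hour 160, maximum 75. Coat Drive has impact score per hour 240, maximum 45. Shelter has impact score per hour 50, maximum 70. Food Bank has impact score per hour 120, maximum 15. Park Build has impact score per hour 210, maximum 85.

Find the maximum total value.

Order the events by impact score per hour: Coat Drive 240 > Park Build 210 > Meals 200 > Blood Drive 160 > Food Bank 120 > Cleanup 60 > Shelter 50.
Coat Drive: +45 to 45 (cap) ; 120 left.
Give Park Build 85 to hit its cap of 85 ; 35 left.
Meals: +35 (room for 85) → 35. Pool exhausted.
Total = 200×35 + 240×45 + 210×85 = 35650.

35650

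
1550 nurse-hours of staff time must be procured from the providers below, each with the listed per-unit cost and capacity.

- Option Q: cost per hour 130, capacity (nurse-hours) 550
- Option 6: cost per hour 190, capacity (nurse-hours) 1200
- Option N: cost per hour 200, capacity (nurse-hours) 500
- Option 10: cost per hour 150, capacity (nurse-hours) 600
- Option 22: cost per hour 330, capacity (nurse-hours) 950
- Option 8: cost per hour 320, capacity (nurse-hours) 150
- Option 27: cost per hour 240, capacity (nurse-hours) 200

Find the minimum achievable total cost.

237500

Cheapest first:
Option Q (130): use full 550 ; 1000 nurse-hours to go.
Option 10 at 150: take all 600 nurse-hours ; 400 still needed.
Take 400 from Option 6 at 190 to finish.
Option N, Option 27, Option 8, Option 22: unused.
Cost = 550×130 + 600×150 + 400×190 = 237500.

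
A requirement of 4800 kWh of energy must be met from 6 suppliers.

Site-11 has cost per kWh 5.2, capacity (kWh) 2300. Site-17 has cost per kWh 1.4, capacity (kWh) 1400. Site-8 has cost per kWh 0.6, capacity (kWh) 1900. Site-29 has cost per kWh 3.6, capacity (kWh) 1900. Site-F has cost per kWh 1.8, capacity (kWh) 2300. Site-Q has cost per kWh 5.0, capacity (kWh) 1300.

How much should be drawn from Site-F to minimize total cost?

Cheapest first:
Site-8 (0.6): use full 1900 ; 2900 kWh to go.
Site-17 (1.4): use full 1400 ; 1500 kWh to go.
Site-F (1.8): take the remaining 1500 ; done.
Site-29, Site-Q, Site-11: unused.

1500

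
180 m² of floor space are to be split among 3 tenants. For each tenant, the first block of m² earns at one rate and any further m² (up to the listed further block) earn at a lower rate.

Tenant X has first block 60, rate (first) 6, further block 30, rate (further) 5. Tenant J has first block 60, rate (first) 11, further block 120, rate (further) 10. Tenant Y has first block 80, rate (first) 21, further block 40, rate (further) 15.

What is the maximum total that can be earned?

2940

Order all 6 blocks by rate: Tenant Y/tier1 21 > Tenant Y/tier2 15 > Tenant J/tier1 11 > Tenant J/tier2 10 > Tenant X/tier1 6 > Tenant X/tier2 5.
Tenant Y/tier1 (21): +80 — 100 left.
Fill Tenant Y tier2 block (40 at 15) — 60 left.
Tenant J/tier1 (11): +60 — 0 left.
Total = 21×80 + 15×40 + 11×60 = 2940.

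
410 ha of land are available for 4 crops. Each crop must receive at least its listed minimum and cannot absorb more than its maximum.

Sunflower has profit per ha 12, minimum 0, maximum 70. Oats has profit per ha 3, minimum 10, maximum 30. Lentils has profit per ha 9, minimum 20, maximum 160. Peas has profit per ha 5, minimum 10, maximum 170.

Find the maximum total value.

Meeting every minimum uses 0+10+20+10 = 40 ha, leaving 370.
Highest profit per ha first: Sunflower 12 > Lentils 9 > Peas 5 > Oats 3.
Give Sunflower 70 more to hit its cap of 70 — 300 left.
Lentils: +140 to 160 (cap) — 160 left.
Peas takes 160 more to reach its cap of 170 — 0 left.
Total = 12×70 + 3×10 + 9×160 + 5×170 = 3160.

3160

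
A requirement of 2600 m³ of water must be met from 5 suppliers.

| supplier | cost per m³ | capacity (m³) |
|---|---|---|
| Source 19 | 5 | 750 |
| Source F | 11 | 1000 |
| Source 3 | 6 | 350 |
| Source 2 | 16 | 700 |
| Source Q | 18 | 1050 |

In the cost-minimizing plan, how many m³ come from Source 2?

Fill from the cheapest supplier first.
Take 750 from Source 19 at 5 → need 1850 more.
Source 3 (6): use full 350 → 1500 m³ to go.
Source F (11): use full 1000 → 500 m³ to go.
Take 500 from Source 2 at 16 to finish.
Source Q: unused.

500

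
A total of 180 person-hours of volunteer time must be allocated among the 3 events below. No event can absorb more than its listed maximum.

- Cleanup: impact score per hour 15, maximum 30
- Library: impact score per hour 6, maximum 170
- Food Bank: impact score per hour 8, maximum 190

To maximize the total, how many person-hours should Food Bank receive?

150

Highest impact score per hour first: Cleanup 15 > Food Bank 8 > Library 6.
Cleanup takes 30 to reach its cap of 30 — 150 left.
Food Bank: +150 (room for 190) → 150. Pool exhausted.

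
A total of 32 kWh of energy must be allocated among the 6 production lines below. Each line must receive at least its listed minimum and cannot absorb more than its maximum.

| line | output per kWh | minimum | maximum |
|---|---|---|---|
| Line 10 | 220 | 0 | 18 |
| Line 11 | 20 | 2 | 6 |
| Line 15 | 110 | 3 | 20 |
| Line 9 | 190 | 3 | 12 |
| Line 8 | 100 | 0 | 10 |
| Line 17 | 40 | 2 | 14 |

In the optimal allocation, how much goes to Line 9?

Meeting every minimum uses 0+2+3+3+0+2 = 10 kWh, leaving 22.
Highest output per kWh first: Line 10 220 > Line 9 190 > Line 15 110 > Line 8 100 > Line 17 40 > Line 11 20.
Line 10: +18 to 18 (cap) — 4 left.
Line 9 has room for 9 more but only 4 remain, so it gets 7.

7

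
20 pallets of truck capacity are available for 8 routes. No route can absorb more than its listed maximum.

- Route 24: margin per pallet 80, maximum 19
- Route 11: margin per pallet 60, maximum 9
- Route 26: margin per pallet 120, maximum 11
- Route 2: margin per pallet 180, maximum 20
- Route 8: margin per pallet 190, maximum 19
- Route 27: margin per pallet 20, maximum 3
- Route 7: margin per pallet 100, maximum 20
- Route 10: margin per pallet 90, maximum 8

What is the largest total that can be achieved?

3790

Highest margin per pallet first: Route 8 190 > Route 2 180 > Route 26 120 > Route 7 100 > Route 10 90 > Route 24 80 > Route 11 60 > Route 27 20.
Route 8 takes 19 to reach its cap of 19 → 1 left.
Route 2 has room for 20 but only 1 remain, so it gets 1.
Total = 180×1 + 190×19 = 3790.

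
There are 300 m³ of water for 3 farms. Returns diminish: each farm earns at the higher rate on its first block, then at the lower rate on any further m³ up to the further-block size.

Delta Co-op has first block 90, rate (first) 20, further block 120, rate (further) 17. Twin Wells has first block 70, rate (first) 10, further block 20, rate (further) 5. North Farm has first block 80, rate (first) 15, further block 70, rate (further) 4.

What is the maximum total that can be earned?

Order all 6 blocks by rate: Delta Co-op/tier1 20 > Delta Co-op/tier2 17 > North Farm/tier1 15 > Twin Wells/tier1 10 > Twin Wells/tier2 5 > North Farm/tier2 4.
Delta Co-op tier1 at 20: fill all 90 → 210 left.
Delta Co-op tier2 at 17: fill all 120 → 90 left.
North Farm tier1 at 15: fill all 80 → 10 left.
Twin Wells tier1 at 10: only 10 left, fill 10.
Total = 20×90 + 17×120 + 15×80 + 10×10 = 5140.

5140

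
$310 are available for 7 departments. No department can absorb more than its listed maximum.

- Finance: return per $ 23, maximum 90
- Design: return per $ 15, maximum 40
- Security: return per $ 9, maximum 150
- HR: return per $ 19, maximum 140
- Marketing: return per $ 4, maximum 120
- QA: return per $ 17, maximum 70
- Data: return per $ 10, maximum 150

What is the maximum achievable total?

Order the departments by return per $: Finance 23 > HR 19 > QA 17 > Design 15 > Data 10 > Security 9 > Marketing 4.
Finance: +90 to 90 (cap) → 220 left.
Give HR 140 to hit its cap of 140 → 80 left.
QA takes 70 to reach its cap of 70 → 10 left.
Only 10 left; Design takes them to reach 10.
Total = 23×90 + 15×10 + 19×140 + 17×70 = 6070.

6070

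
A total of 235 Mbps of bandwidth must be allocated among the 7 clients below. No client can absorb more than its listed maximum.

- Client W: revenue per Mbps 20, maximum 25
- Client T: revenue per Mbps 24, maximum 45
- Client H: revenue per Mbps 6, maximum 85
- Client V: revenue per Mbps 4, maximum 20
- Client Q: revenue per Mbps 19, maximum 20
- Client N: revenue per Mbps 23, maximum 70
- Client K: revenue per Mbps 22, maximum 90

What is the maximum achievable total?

Highest revenue per Mbps first: Client T 24 > Client N 23 > Client K 22 > Client W 20 > Client Q 19 > Client H 6 > Client V 4.
Client T: +45 to 45 (cap) — 190 left.
Give Client N 70 to hit its cap of 70 — 120 left.
Give Client K 90 to hit its cap of 90 — 30 left.
Client W: +25 to 25 (cap) — 5 left.
Client Q has room for 20 but only 5 remain, so it gets 5.
Total = 20×25 + 24×45 + 19×5 + 23×70 + 22×90 = 5265.

5265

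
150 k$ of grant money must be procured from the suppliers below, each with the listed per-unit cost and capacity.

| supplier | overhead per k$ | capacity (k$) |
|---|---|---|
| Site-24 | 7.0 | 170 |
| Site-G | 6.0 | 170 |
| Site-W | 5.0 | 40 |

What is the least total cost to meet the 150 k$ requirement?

Fill from the cheapest supplier first.
Take 40 from Site-W at 5.0 — need 110 more.
Site-G (6.0): take the remaining 110 — done.
Site-24: unused.
Cost = 40×5.0 + 110×6.0 = 860.

860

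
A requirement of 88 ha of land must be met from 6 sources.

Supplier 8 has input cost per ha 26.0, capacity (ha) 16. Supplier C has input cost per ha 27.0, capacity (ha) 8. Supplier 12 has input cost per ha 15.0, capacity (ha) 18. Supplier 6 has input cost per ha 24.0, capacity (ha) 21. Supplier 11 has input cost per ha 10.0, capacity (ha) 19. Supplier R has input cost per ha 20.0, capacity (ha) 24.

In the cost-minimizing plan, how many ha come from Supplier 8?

6

Fill from the cheapest source first.
Supplier 11 (10.0): use full 19 → 69 ha to go.
Supplier 12 at 15.0: take all 18 ha → 51 still needed.
Take 24 from Supplier R at 20.0 → need 27 more.
Supplier 6 at 24.0: take all 21 ha → 6 still needed.
Take 6 from Supplier 8 at 26.0 to finish.
Supplier C: unused.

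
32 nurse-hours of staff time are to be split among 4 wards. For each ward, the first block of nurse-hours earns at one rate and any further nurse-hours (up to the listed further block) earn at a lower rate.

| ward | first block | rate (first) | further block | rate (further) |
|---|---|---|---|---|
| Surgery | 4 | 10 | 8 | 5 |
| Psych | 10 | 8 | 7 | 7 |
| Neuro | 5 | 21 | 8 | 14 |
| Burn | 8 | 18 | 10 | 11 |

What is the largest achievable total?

Order all 8 blocks by rate: Neuro/T1 21 > Burn/T1 18 > Neuro/T2 14 > Burn/T2 11 > Surgery/T1 10 > Psych/T1 8 > Psych/T2 7 > Surgery/T2 5.
Neuro/T1 (21): +5 — 27 left.
Fill Burn T1 block (8 at 18) — 19 left.
Neuro/T2 (14): +8 — 11 left.
Fill Burn T2 block (10 at 11) — 1 left.
1 remain; put them into Surgery T1 at 10.
Total = 21×5 + 18×8 + 14×8 + 11×10 + 10×1 = 481.

481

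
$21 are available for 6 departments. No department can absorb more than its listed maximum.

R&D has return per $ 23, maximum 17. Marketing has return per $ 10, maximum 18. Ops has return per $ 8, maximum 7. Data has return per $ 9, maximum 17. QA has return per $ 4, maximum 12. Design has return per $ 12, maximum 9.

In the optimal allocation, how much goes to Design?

4

Order the departments by return per $: R&D 23 > Design 12 > Marketing 10 > Data 9 > Ops 8 > QA 4.
R&D takes 17 to reach its cap of 17 ; 4 left.
Design has room for 9 but only 4 remain, so it gets 4.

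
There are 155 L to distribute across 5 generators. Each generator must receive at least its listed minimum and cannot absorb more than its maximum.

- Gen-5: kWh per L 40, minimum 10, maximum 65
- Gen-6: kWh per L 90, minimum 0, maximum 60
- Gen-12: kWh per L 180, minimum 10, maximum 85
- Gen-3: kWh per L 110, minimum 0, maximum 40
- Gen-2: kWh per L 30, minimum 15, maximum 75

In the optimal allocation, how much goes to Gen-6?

Meeting every minimum uses 10+0+10+0+15 = 35 L, leaving 120.
Rank by kWh per L: Gen-12 180 > Gen-3 110 > Gen-6 90 > Gen-5 40 > Gen-2 30.
Gen-12: +75 to 85 (cap) → 45 left.
Gen-3: +40 to 40 (cap) → 5 left.
Gen-6: +5 (room for 60) → 5. Pool exhausted.

5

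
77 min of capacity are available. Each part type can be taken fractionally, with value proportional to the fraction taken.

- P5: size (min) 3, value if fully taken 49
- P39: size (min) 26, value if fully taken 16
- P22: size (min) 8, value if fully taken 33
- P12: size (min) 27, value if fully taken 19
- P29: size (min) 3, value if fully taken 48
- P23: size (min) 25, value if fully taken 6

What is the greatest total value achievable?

Rank by value-to-size ratio: P5 49/3≈16.3, P29 48/3≈16, P22 33/8≈4.12, P12 19/27≈0.704, P39 16/26≈0.615, P23 6/25≈0.24.
Take all of P5 (3 min, value 49) — 74 min left.
All 3 min of P29 fit (value 48) — 71 remain.
Take all of P22 (8 min, value 33) — 63 min left.
P12: take in full, 27 min for value 19 — 36 left.
All 26 min of P39 fit (value 16) — 10 remain.
Fill the last 10 min with part of P23: 10/25 of it earns 2.4.
Total value = 167.4.

167.4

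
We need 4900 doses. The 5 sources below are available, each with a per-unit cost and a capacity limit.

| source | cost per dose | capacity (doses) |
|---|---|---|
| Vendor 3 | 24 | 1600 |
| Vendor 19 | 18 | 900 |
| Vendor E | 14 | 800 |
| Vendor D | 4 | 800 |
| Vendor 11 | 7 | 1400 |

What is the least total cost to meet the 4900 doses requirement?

64400

Use sources in increasing cost order.
Vendor D (4): use full 800 ; 4100 doses to go.
Take 1400 from Vendor 11 at 7 ; need 2700 more.
Take 800 from Vendor E at 14 ; need 1900 more.
Vendor 19 at 18: take all 900 doses ; 1000 still needed.
Vendor 3 at 24: take 1000 of its 1600 ; requirement met.
Cost = 800×4 + 1400×7 + 800×14 + 900×18 + 1000×24 = 64400.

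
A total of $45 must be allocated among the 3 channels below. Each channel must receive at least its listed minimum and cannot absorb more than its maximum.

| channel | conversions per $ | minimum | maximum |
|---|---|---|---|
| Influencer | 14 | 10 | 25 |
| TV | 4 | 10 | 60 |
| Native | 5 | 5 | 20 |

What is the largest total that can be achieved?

440

Meeting every minimum uses 10+10+5 = 25 $, leaving 20.
Rank by conversions per $: Influencer 14 > Native 5 > TV 4.
Influencer takes 15 more to reach its cap of 25 — 5 left.
Only 5 left; Native takes them to reach 10.
Total = 14×25 + 4×10 + 5×10 = 440.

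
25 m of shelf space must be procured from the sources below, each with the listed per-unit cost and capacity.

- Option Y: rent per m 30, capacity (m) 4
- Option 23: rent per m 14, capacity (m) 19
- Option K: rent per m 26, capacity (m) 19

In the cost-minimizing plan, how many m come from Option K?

Cheapest first:
Option 23 (14): use full 19 — 6 m to go.
Take 6 from Option K at 26 to finish.
Option Y: unused.

6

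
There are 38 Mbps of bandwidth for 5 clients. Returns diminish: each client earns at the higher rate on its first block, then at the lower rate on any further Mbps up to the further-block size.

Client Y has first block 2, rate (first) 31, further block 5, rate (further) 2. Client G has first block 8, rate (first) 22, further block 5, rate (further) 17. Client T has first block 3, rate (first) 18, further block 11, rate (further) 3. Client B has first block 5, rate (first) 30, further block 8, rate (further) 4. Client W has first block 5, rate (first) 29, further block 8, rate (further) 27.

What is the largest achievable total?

Order all 10 blocks by rate: Client Y/tier1 31 > Client B/tier1 30 > Client W/tier1 29 > Client W/tier2 27 > Client G/tier1 22 > Client T/tier1 18 > Client G/tier2 17 > Client B/tier2 4 > Client T/tier2 3 > Client Y/tier2 2.
Client Y/tier1 (31): +2 → 36 left.
Client B/tier1 (30): +5 → 31 left.
Fill Client W tier1 block (5 at 29) → 26 left.
Fill Client W tier2 block (8 at 27) → 18 left.
Client G tier1 at 22: fill all 8 → 10 left.
Client T/tier1 (18): +3 → 7 left.
Client G tier2 at 17: fill all 5 → 2 left.
Client B tier2 at 4: only 2 left, fill 2.
Total = 31×2 + 30×5 + 29×5 + 27×8 + 22×8 + 18×3 + 17×5 + 4×2 = 896.

896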